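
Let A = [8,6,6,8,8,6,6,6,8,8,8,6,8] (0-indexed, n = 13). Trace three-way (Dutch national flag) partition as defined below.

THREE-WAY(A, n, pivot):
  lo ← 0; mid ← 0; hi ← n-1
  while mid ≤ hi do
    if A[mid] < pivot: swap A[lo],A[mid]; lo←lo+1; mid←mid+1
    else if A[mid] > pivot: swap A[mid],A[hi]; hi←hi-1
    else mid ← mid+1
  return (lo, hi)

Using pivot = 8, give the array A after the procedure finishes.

[6,6,6,6,6,6,8,8,8,8,8,8,8]

pivot = 8; lo=0, mid=0, hi=12
A[mid]=8=8: mid=1
A[mid]=6<8: swap A[0],A[1]; lo=1,mid=2 → [6,8,6,8,8,6,6,6,8,8,8,6,8]
A[mid]=6<8: swap A[1],A[2]; lo=2,mid=3 → [6,6,8,8,8,6,6,6,8,8,8,6,8]
A[mid]=8=8: mid=4
A[mid]=8=8: mid=5
A[mid]=6<8: swap A[2],A[5]; lo=3,mid=6 → [6,6,6,8,8,8,6,6,8,8,8,6,8]
A[mid]=6<8: swap A[3],A[6]; lo=4,mid=7 → [6,6,6,6,8,8,8,6,8,8,8,6,8]
A[mid]=6<8: swap A[4],A[7]; lo=5,mid=8 → [6,6,6,6,6,8,8,8,8,8,8,6,8]
A[mid]=8=8: mid=9
A[mid]=8=8: mid=10
A[mid]=8=8: mid=11
A[mid]=6<8: swap A[5],A[11]; lo=6,mid=12 → [6,6,6,6,6,6,8,8,8,8,8,8,8]
A[mid]=8=8: mid=13
end: lo=6, hi=12; A = [6,6,6,6,6,6,8,8,8,8,8,8,8]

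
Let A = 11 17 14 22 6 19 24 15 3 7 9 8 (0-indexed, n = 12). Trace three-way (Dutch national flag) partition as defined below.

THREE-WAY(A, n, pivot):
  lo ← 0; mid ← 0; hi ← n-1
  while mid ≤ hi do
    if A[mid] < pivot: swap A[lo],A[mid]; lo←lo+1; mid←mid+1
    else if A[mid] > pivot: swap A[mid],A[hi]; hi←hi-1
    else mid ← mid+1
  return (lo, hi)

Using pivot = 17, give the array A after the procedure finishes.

pivot = 17; lo=0, mid=0, hi=11
A[mid]=11<17: swap A[0],A[0]; lo=1,mid=1 → 11 17 14 22 6 19 24 15 3 7 9 8
A[mid]=17=17: mid=2
A[mid]=14<17: swap A[1],A[2]; lo=2,mid=3 → 11 14 17 22 6 19 24 15 3 7 9 8
A[mid]=22>17: swap A[3],A[11]; hi=10 → 11 14 17 8 6 19 24 15 3 7 9 22
A[mid]=8<17: swap A[2],A[3]; lo=3,mid=4 → 11 14 8 17 6 19 24 15 3 7 9 22
A[mid]=6<17: swap A[3],A[4]; lo=4,mid=5 → 11 14 8 6 17 19 24 15 3 7 9 22
A[mid]=19>17: swap A[5],A[10]; hi=9 → 11 14 8 6 17 9 24 15 3 7 19 22
A[mid]=9<17: swap A[4],A[5]; lo=5,mid=6 → 11 14 8 6 9 17 24 15 3 7 19 22
A[mid]=24>17: swap A[6],A[9]; hi=8 → 11 14 8 6 9 17 7 15 3 24 19 22
A[mid]=7<17: swap A[5],A[6]; lo=6,mid=7 → 11 14 8 6 9 7 17 15 3 24 19 22
A[mid]=15<17: swap A[6],A[7]; lo=7,mid=8 → 11 14 8 6 9 7 15 17 3 24 19 22
A[mid]=3<17: swap A[7],A[8]; lo=8,mid=9 → 11 14 8 6 9 7 15 3 17 24 19 22
end: lo=8, hi=8; A = 11 14 8 6 9 7 15 3 17 24 19 22

11 14 8 6 9 7 15 3 17 24 19 22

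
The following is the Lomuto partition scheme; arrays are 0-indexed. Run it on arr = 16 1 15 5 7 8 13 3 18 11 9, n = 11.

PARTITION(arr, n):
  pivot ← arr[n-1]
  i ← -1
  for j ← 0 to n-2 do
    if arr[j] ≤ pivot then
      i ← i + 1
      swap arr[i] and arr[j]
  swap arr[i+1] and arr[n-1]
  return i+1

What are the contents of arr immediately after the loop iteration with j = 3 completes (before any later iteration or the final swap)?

1 5 15 16 7 8 13 3 18 11 9

pivot=9, i=-1
j=0: 16>9, skip
j=1: 1≤9, i=0, swap(0,1) ⇒ 1 16 15 5 7 8 13 3 18 11 9
j=2: 15>9, skip
j=3: 5≤9, i=1, swap(1,3) ⇒ 1 5 15 16 7 8 13 3 18 11 9
(after j=3) arr = 1 5 15 16 7 8 13 3 18 11 9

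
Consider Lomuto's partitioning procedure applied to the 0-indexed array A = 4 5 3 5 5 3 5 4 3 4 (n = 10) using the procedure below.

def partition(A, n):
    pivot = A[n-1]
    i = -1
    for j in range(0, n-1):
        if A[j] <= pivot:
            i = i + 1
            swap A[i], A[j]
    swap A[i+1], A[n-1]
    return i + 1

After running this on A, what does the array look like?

pivot = A[9] = 4; i = -1
j=0: A[0]=4 ≤ 4 → i=0, swap A[0],A[0] (no change) → 4 5 3 5 5 3 5 4 3 4
j=1: A[1]=5 > 4 → no swap
j=2: A[2]=3 ≤ 4 → i=1, swap A[1],A[2] → 4 3 5 5 5 3 5 4 3 4
j=3: A[3]=5 > 4 → no swap
j=4: A[4]=5 > 4 → no swap
j=5: A[5]=3 ≤ 4 → i=2, swap A[2],A[5] → 4 3 3 5 5 5 5 4 3 4
j=6: A[6]=5 > 4 → no swap
j=7: A[7]=4 ≤ 4 → i=3, swap A[3],A[7] → 4 3 3 4 5 5 5 5 3 4
j=8: A[8]=3 ≤ 4 → i=4, swap A[4],A[8] → 4 3 3 4 3 5 5 5 5 4
final swap A[5],A[9] → 4 3 3 4 3 4 5 5 5 5; return 5

4 3 3 4 3 4 5 5 5 5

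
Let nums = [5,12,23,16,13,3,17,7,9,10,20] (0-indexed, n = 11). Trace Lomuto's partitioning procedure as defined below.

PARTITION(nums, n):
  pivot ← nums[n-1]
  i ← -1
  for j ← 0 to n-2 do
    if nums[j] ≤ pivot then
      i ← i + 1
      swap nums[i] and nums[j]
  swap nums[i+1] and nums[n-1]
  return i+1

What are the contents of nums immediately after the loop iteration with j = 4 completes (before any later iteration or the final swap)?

pivot=20, i=-1
j=0: 5≤20, i=0, swap(0,0) ⇒ [5,12,23,16,13,3,17,7,9,10,20]
j=1: 12≤20, i=1, swap(1,1) ⇒ [5,12,23,16,13,3,17,7,9,10,20]
j=2: 23>20, skip
j=3: 16≤20, i=2, swap(2,3) ⇒ [5,12,16,23,13,3,17,7,9,10,20]
j=4: 13≤20, i=3, swap(3,4) ⇒ [5,12,16,13,23,3,17,7,9,10,20]
(after j=4) nums = [5,12,16,13,23,3,17,7,9,10,20]

[5,12,16,13,23,3,17,7,9,10,20]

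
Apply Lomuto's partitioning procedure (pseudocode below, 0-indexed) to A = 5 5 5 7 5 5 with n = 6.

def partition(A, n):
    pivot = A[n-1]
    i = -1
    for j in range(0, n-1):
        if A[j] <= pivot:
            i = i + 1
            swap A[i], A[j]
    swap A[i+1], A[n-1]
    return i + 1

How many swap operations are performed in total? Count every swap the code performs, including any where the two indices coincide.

5

pivot=5, i=-1
j=0: 5≤5, i=0, swap(0,0) ⇒ 5 5 5 7 5 5
j=1: 5≤5, i=1, swap(1,1) ⇒ 5 5 5 7 5 5
j=2: 5≤5, i=2, swap(2,2) ⇒ 5 5 5 7 5 5
j=3: 7>5, skip
j=4: 5≤5, i=3, swap(3,4) ⇒ 5 5 5 5 7 5
swap(4,5) ⇒ 5 5 5 5 5 7; return 4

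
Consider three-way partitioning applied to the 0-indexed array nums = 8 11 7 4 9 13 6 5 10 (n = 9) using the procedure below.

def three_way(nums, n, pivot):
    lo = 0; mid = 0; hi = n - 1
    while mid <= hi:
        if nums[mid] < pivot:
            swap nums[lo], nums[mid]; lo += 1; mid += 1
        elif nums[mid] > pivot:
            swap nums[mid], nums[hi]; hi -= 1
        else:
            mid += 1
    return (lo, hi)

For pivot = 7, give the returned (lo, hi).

(3, 3)

pivot = 7; lo=0, mid=0, hi=8
nums[mid]=8>7: swap nums[0],nums[8]; hi=7 → 10 11 7 4 9 13 6 5 8
nums[mid]=10>7: swap nums[0],nums[7]; hi=6 → 5 11 7 4 9 13 6 10 8
nums[mid]=5<7: swap nums[0],nums[0]; lo=1,mid=1 → 5 11 7 4 9 13 6 10 8
nums[mid]=11>7: swap nums[1],nums[6]; hi=5 → 5 6 7 4 9 13 11 10 8
nums[mid]=6<7: swap nums[1],nums[1]; lo=2,mid=2 → 5 6 7 4 9 13 11 10 8
nums[mid]=7=7: mid=3
nums[mid]=4<7: swap nums[2],nums[3]; lo=3,mid=4 → 5 6 4 7 9 13 11 10 8
nums[mid]=9>7: swap nums[4],nums[5]; hi=4 → 5 6 4 7 13 9 11 10 8
nums[mid]=13>7: swap nums[4],nums[4]; hi=3 → 5 6 4 7 13 9 11 10 8
end: lo=3, hi=3; nums = 5 6 4 7 13 9 11 10 8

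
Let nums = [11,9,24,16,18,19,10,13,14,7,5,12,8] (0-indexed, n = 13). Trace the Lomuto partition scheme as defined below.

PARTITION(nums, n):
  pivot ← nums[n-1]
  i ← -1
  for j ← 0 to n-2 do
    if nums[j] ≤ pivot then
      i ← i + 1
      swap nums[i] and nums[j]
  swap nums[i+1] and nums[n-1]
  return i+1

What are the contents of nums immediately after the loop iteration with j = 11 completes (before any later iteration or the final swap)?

[7,5,24,16,18,19,10,13,14,11,9,12,8]

pivot = nums[12] = 8; i = -1
j=0: nums[0]=11 > 8 → no swap
j=1: nums[1]=9 > 8 → no swap
j=2: nums[2]=24 > 8 → no swap
j=3: nums[3]=16 > 8 → no swap
j=4: nums[4]=18 > 8 → no swap
j=5: nums[5]=19 > 8 → no swap
j=6: nums[6]=10 > 8 → no swap
j=7: nums[7]=13 > 8 → no swap
j=8: nums[8]=14 > 8 → no swap
j=9: nums[9]=7 ≤ 8 → i=0, swap nums[0],nums[9] → [7,9,24,16,18,19,10,13,14,11,5,12,8]
j=10: nums[10]=5 ≤ 8 → i=1, swap nums[1],nums[10] → [7,5,24,16,18,19,10,13,14,11,9,12,8]
j=11: nums[11]=12 > 8 → no swap
(after j=11) nums = [7,5,24,16,18,19,10,13,14,11,9,12,8]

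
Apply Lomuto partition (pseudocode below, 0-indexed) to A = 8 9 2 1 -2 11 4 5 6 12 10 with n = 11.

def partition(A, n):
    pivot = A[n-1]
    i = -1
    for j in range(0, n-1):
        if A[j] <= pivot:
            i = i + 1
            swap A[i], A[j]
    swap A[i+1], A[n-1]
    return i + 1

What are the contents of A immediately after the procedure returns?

8 9 2 1 -2 4 5 6 10 12 11

pivot=10, i=-1
j=0: 8≤10, i=0, swap(0,0) ⇒ 8 9 2 1 -2 11 4 5 6 12 10
j=1: 9≤10, i=1, swap(1,1) ⇒ 8 9 2 1 -2 11 4 5 6 12 10
j=2: 2≤10, i=2, swap(2,2) ⇒ 8 9 2 1 -2 11 4 5 6 12 10
j=3: 1≤10, i=3, swap(3,3) ⇒ 8 9 2 1 -2 11 4 5 6 12 10
j=4: -2≤10, i=4, swap(4,4) ⇒ 8 9 2 1 -2 11 4 5 6 12 10
j=5: 11>10, skip
j=6: 4≤10, i=5, swap(5,6) ⇒ 8 9 2 1 -2 4 11 5 6 12 10
j=7: 5≤10, i=6, swap(6,7) ⇒ 8 9 2 1 -2 4 5 11 6 12 10
j=8: 6≤10, i=7, swap(7,8) ⇒ 8 9 2 1 -2 4 5 6 11 12 10
j=9: 12>10, skip
swap(8,10) ⇒ 8 9 2 1 -2 4 5 6 10 12 11; return 8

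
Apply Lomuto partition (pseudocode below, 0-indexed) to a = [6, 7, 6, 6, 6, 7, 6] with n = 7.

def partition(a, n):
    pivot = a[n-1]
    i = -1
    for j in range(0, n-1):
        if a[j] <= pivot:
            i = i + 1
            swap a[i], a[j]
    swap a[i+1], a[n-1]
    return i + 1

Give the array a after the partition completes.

[6, 6, 6, 6, 6, 7, 7]

pivot=6, i=-1
j=0: 6≤6, i=0, swap(0,0) ⇒ [6, 7, 6, 6, 6, 7, 6]
j=1: 7>6, skip
j=2: 6≤6, i=1, swap(1,2) ⇒ [6, 6, 7, 6, 6, 7, 6]
j=3: 6≤6, i=2, swap(2,3) ⇒ [6, 6, 6, 7, 6, 7, 6]
j=4: 6≤6, i=3, swap(3,4) ⇒ [6, 6, 6, 6, 7, 7, 6]
j=5: 7>6, skip
swap(4,6) ⇒ [6, 6, 6, 6, 6, 7, 7]; return 4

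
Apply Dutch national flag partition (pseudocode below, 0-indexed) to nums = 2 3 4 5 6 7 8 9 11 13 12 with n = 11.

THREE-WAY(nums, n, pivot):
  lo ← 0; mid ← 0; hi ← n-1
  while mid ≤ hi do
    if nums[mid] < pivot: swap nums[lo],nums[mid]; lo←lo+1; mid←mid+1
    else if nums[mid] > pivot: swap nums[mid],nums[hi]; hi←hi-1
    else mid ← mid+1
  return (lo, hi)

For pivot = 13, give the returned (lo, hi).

(10, 10)

pivot = 13; lo=0, mid=0, hi=10
nums[mid]=2<13: swap nums[0],nums[0]; lo=1,mid=1 → 2 3 4 5 6 7 8 9 11 13 12
nums[mid]=3<13: swap nums[1],nums[1]; lo=2,mid=2 → 2 3 4 5 6 7 8 9 11 13 12
nums[mid]=4<13: swap nums[2],nums[2]; lo=3,mid=3 → 2 3 4 5 6 7 8 9 11 13 12
nums[mid]=5<13: swap nums[3],nums[3]; lo=4,mid=4 → 2 3 4 5 6 7 8 9 11 13 12
nums[mid]=6<13: swap nums[4],nums[4]; lo=5,mid=5 → 2 3 4 5 6 7 8 9 11 13 12
nums[mid]=7<13: swap nums[5],nums[5]; lo=6,mid=6 → 2 3 4 5 6 7 8 9 11 13 12
nums[mid]=8<13: swap nums[6],nums[6]; lo=7,mid=7 → 2 3 4 5 6 7 8 9 11 13 12
nums[mid]=9<13: swap nums[7],nums[7]; lo=8,mid=8 → 2 3 4 5 6 7 8 9 11 13 12
nums[mid]=11<13: swap nums[8],nums[8]; lo=9,mid=9 → 2 3 4 5 6 7 8 9 11 13 12
nums[mid]=13=13: mid=10
nums[mid]=12<13: swap nums[9],nums[10]; lo=10,mid=11 → 2 3 4 5 6 7 8 9 11 12 13
end: lo=10, hi=10; nums = 2 3 4 5 6 7 8 9 11 12 13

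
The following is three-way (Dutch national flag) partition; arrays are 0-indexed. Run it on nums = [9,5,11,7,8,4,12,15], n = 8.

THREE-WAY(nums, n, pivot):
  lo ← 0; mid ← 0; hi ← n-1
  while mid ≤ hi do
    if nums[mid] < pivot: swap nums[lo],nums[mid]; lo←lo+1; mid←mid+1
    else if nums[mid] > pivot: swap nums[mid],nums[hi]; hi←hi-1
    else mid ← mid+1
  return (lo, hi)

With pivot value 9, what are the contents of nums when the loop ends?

lo=0 mid=0 hi=7
9=9: mid=1
5<9: swap(0,1), lo=1 mid=2 ⇒ [5,9,11,7,8,4,12,15]
11>9: swap(2,7), hi=6 ⇒ [5,9,15,7,8,4,12,11]
15>9: swap(2,6), hi=5 ⇒ [5,9,12,7,8,4,15,11]
12>9: swap(2,5), hi=4 ⇒ [5,9,4,7,8,12,15,11]
4<9: swap(1,2), lo=2 mid=3 ⇒ [5,4,9,7,8,12,15,11]
7<9: swap(2,3), lo=3 mid=4 ⇒ [5,4,7,9,8,12,15,11]
8<9: swap(3,4), lo=4 mid=5 ⇒ [5,4,7,8,9,12,15,11]
done. lo=4 hi=4; nums=[5,4,7,8,9,12,15,11]

[5,4,7,8,9,12,15,11]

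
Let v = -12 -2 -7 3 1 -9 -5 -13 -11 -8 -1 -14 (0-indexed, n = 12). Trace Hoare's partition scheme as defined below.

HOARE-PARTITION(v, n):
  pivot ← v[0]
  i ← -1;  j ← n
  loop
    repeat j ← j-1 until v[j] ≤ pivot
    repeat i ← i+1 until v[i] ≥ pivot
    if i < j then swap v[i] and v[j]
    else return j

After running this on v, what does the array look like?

pivot = v[0] = -12; i = -1, j = 12
j→11 (v[11]=-14≤-12), i→0 (v[0]=-12≥-12); i<j, swap → -14 -2 -7 3 1 -9 -5 -13 -11 -8 -1 -12
j→7 (v[7]=-13≤-12), i→1 (v[1]=-2≥-12); i<j, swap → -14 -13 -7 3 1 -9 -5 -2 -11 -8 -1 -12
j→1, i→2; i≥j, return j=1. v = -14 -13 -7 3 1 -9 -5 -2 -11 -8 -1 -12

-14 -13 -7 3 1 -9 -5 -2 -11 -8 -1 -12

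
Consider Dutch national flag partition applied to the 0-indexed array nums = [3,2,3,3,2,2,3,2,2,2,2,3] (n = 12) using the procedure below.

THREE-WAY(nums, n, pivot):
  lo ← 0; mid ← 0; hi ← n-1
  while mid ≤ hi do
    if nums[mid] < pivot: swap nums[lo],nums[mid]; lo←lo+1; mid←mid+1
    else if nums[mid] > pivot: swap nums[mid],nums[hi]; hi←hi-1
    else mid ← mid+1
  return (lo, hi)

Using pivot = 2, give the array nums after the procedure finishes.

[2,2,2,2,2,2,2,3,3,3,3,3]

pivot = 2; lo=0, mid=0, hi=11
nums[mid]=3>2: swap nums[0],nums[11]; hi=10 → [3,2,3,3,2,2,3,2,2,2,2,3]
nums[mid]=3>2: swap nums[0],nums[10]; hi=9 → [2,2,3,3,2,2,3,2,2,2,3,3]
nums[mid]=2=2: mid=1
nums[mid]=2=2: mid=2
nums[mid]=3>2: swap nums[2],nums[9]; hi=8 → [2,2,2,3,2,2,3,2,2,3,3,3]
nums[mid]=2=2: mid=3
nums[mid]=3>2: swap nums[3],nums[8]; hi=7 → [2,2,2,2,2,2,3,2,3,3,3,3]
nums[mid]=2=2: mid=4
nums[mid]=2=2: mid=5
nums[mid]=2=2: mid=6
nums[mid]=3>2: swap nums[6],nums[7]; hi=6 → [2,2,2,2,2,2,2,3,3,3,3,3]
nums[mid]=2=2: mid=7
end: lo=0, hi=6; nums = [2,2,2,2,2,2,2,3,3,3,3,3]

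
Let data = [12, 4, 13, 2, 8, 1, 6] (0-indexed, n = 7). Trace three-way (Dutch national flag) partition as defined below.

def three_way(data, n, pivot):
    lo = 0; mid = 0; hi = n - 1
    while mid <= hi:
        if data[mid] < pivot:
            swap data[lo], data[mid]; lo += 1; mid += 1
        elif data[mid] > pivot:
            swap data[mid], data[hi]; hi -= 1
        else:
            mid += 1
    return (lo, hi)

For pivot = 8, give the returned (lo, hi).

(4, 4)

lo=0 mid=0 hi=6
12>8: swap(0,6), hi=5 ⇒ [6, 4, 13, 2, 8, 1, 12]
6<8: swap(0,0), lo=1 mid=1 ⇒ [6, 4, 13, 2, 8, 1, 12]
4<8: swap(1,1), lo=2 mid=2 ⇒ [6, 4, 13, 2, 8, 1, 12]
13>8: swap(2,5), hi=4 ⇒ [6, 4, 1, 2, 8, 13, 12]
1<8: swap(2,2), lo=3 mid=3 ⇒ [6, 4, 1, 2, 8, 13, 12]
2<8: swap(3,3), lo=4 mid=4 ⇒ [6, 4, 1, 2, 8, 13, 12]
8=8: mid=5
done. lo=4 hi=4; data=[6, 4, 1, 2, 8, 13, 12]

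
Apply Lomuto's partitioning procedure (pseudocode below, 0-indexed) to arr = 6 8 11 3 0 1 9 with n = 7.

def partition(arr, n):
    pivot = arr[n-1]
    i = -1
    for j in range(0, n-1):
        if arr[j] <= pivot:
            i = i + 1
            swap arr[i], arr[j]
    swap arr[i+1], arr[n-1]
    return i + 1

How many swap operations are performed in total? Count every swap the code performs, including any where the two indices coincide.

6

pivot = arr[6] = 9; i = -1
j=0: arr[0]=6 ≤ 9 → i=0, swap arr[0],arr[0] (no change) → 6 8 11 3 0 1 9
j=1: arr[1]=8 ≤ 9 → i=1, swap arr[1],arr[1] (no change) → 6 8 11 3 0 1 9
j=2: arr[2]=11 > 9 → no swap
j=3: arr[3]=3 ≤ 9 → i=2, swap arr[2],arr[3] → 6 8 3 11 0 1 9
j=4: arr[4]=0 ≤ 9 → i=3, swap arr[3],arr[4] → 6 8 3 0 11 1 9
j=5: arr[5]=1 ≤ 9 → i=4, swap arr[4],arr[5] → 6 8 3 0 1 11 9
final swap arr[5],arr[6] → 6 8 3 0 1 9 11; return 5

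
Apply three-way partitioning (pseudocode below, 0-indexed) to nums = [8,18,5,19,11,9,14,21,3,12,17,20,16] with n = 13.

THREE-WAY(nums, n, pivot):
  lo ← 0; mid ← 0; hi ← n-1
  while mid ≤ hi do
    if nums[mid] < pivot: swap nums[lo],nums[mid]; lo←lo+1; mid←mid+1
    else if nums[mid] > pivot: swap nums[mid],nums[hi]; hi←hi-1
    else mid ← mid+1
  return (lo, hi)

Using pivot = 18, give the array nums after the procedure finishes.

pivot = 18; lo=0, mid=0, hi=12
nums[mid]=8<18: swap nums[0],nums[0]; lo=1,mid=1 → [8,18,5,19,11,9,14,21,3,12,17,20,16]
nums[mid]=18=18: mid=2
nums[mid]=5<18: swap nums[1],nums[2]; lo=2,mid=3 → [8,5,18,19,11,9,14,21,3,12,17,20,16]
nums[mid]=19>18: swap nums[3],nums[12]; hi=11 → [8,5,18,16,11,9,14,21,3,12,17,20,19]
nums[mid]=16<18: swap nums[2],nums[3]; lo=3,mid=4 → [8,5,16,18,11,9,14,21,3,12,17,20,19]
nums[mid]=11<18: swap nums[3],nums[4]; lo=4,mid=5 → [8,5,16,11,18,9,14,21,3,12,17,20,19]
nums[mid]=9<18: swap nums[4],nums[5]; lo=5,mid=6 → [8,5,16,11,9,18,14,21,3,12,17,20,19]
nums[mid]=14<18: swap nums[5],nums[6]; lo=6,mid=7 → [8,5,16,11,9,14,18,21,3,12,17,20,19]
nums[mid]=21>18: swap nums[7],nums[11]; hi=10 → [8,5,16,11,9,14,18,20,3,12,17,21,19]
nums[mid]=20>18: swap nums[7],nums[10]; hi=9 → [8,5,16,11,9,14,18,17,3,12,20,21,19]
nums[mid]=17<18: swap nums[6],nums[7]; lo=7,mid=8 → [8,5,16,11,9,14,17,18,3,12,20,21,19]
nums[mid]=3<18: swap nums[7],nums[8]; lo=8,mid=9 → [8,5,16,11,9,14,17,3,18,12,20,21,19]
nums[mid]=12<18: swap nums[8],nums[9]; lo=9,mid=10 → [8,5,16,11,9,14,17,3,12,18,20,21,19]
end: lo=9, hi=9; nums = [8,5,16,11,9,14,17,3,12,18,20,21,19]

[8,5,16,11,9,14,17,3,12,18,20,21,19]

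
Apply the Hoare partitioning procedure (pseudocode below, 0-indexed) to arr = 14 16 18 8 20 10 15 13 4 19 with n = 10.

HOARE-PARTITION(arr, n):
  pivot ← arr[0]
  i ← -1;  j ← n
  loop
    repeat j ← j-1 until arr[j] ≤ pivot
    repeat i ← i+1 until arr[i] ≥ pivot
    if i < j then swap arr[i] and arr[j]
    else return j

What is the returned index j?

3

pivot=14
j stops at 8 (4), i stops at 0 (14); swap ⇒ 4 16 18 8 20 10 15 13 14 19
j stops at 7 (13), i stops at 1 (16); swap ⇒ 4 13 18 8 20 10 15 16 14 19
j stops at 5 (10), i stops at 2 (18); swap ⇒ 4 13 10 8 20 18 15 16 14 19
j stops at 3, i stops at 4; i≥j ⇒ return 3. arr=4 13 10 8 20 18 15 16 14 19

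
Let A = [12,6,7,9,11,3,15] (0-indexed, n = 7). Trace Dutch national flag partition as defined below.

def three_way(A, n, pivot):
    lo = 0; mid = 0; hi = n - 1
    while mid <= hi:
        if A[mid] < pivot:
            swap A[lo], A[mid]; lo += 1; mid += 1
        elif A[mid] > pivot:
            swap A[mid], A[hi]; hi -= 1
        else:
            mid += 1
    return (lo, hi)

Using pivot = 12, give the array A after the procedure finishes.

[6,7,9,11,3,12,15]

lo=0 mid=0 hi=6
12=12: mid=1
6<12: swap(0,1), lo=1 mid=2 ⇒ [6,12,7,9,11,3,15]
7<12: swap(1,2), lo=2 mid=3 ⇒ [6,7,12,9,11,3,15]
9<12: swap(2,3), lo=3 mid=4 ⇒ [6,7,9,12,11,3,15]
11<12: swap(3,4), lo=4 mid=5 ⇒ [6,7,9,11,12,3,15]
3<12: swap(4,5), lo=5 mid=6 ⇒ [6,7,9,11,3,12,15]
15>12: swap(6,6), hi=5 ⇒ [6,7,9,11,3,12,15]
done. lo=5 hi=5; A=[6,7,9,11,3,12,15]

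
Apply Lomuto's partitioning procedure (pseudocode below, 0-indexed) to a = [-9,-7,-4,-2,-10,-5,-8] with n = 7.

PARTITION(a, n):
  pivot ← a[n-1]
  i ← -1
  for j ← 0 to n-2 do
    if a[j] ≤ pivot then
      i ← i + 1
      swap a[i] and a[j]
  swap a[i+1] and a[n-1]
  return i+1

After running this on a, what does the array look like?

pivot = a[6] = -8; i = -1
j=0: a[0]=-9 ≤ -8 → i=0, swap a[0],a[0] (no change) → [-9,-7,-4,-2,-10,-5,-8]
j=1: a[1]=-7 > -8 → no swap
j=2: a[2]=-4 > -8 → no swap
j=3: a[3]=-2 > -8 → no swap
j=4: a[4]=-10 ≤ -8 → i=1, swap a[1],a[4] → [-9,-10,-4,-2,-7,-5,-8]
j=5: a[5]=-5 > -8 → no swap
final swap a[2],a[6] → [-9,-10,-8,-2,-7,-5,-4]; return 2

[-9,-10,-8,-2,-7,-5,-4]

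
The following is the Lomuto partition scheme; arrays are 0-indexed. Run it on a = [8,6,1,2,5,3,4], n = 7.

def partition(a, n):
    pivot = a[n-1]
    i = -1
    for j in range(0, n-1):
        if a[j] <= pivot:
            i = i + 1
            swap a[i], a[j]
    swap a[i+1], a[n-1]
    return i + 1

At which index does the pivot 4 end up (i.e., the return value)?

3

pivot = a[6] = 4; i = -1
j=0: a[0]=8 > 4 → no swap
j=1: a[1]=6 > 4 → no swap
j=2: a[2]=1 ≤ 4 → i=0, swap a[0],a[2] → [1,6,8,2,5,3,4]
j=3: a[3]=2 ≤ 4 → i=1, swap a[1],a[3] → [1,2,8,6,5,3,4]
j=4: a[4]=5 > 4 → no swap
j=5: a[5]=3 ≤ 4 → i=2, swap a[2],a[5] → [1,2,3,6,5,8,4]
final swap a[3],a[6] → [1,2,3,4,5,8,6]; return 3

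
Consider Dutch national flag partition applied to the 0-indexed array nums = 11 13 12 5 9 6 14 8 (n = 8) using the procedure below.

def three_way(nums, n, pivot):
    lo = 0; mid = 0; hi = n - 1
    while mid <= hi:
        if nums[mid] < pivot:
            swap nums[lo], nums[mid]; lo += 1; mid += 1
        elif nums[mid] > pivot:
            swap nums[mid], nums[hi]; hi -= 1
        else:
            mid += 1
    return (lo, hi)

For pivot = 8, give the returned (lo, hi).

pivot = 8; lo=0, mid=0, hi=7
nums[mid]=11>8: swap nums[0],nums[7]; hi=6 → 8 13 12 5 9 6 14 11
nums[mid]=8=8: mid=1
nums[mid]=13>8: swap nums[1],nums[6]; hi=5 → 8 14 12 5 9 6 13 11
nums[mid]=14>8: swap nums[1],nums[5]; hi=4 → 8 6 12 5 9 14 13 11
nums[mid]=6<8: swap nums[0],nums[1]; lo=1,mid=2 → 6 8 12 5 9 14 13 11
nums[mid]=12>8: swap nums[2],nums[4]; hi=3 → 6 8 9 5 12 14 13 11
nums[mid]=9>8: swap nums[2],nums[3]; hi=2 → 6 8 5 9 12 14 13 11
nums[mid]=5<8: swap nums[1],nums[2]; lo=2,mid=3 → 6 5 8 9 12 14 13 11
end: lo=2, hi=2; nums = 6 5 8 9 12 14 13 11

(2, 2)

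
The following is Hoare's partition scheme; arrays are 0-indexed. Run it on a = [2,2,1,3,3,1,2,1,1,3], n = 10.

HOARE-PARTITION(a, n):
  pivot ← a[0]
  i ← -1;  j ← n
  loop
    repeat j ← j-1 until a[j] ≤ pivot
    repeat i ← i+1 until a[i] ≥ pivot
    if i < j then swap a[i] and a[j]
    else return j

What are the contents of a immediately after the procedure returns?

pivot = a[0] = 2; i = -1, j = 10
j→8 (a[8]=1≤2), i→0 (a[0]=2≥2); i<j, swap → [1,2,1,3,3,1,2,1,2,3]
j→7 (a[7]=1≤2), i→1 (a[1]=2≥2); i<j, swap → [1,1,1,3,3,1,2,2,2,3]
j→6 (a[6]=2≤2), i→3 (a[3]=3≥2); i<j, swap → [1,1,1,2,3,1,3,2,2,3]
j→5 (a[5]=1≤2), i→4 (a[4]=3≥2); i<j, swap → [1,1,1,2,1,3,3,2,2,3]
j→4, i→5; i≥j, return j=4. a = [1,1,1,2,1,3,3,2,2,3]

[1,1,1,2,1,3,3,2,2,3]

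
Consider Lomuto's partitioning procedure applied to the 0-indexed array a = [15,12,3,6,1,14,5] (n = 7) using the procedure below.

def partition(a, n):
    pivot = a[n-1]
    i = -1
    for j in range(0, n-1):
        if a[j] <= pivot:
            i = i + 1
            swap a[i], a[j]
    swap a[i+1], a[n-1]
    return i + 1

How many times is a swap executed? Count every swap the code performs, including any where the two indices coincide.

pivot = a[6] = 5; i = -1
j=0: a[0]=15 > 5 → no swap
j=1: a[1]=12 > 5 → no swap
j=2: a[2]=3 ≤ 5 → i=0, swap a[0],a[2] → [3,12,15,6,1,14,5]
j=3: a[3]=6 > 5 → no swap
j=4: a[4]=1 ≤ 5 → i=1, swap a[1],a[4] → [3,1,15,6,12,14,5]
j=5: a[5]=14 > 5 → no swap
final swap a[2],a[6] → [3,1,5,6,12,14,15]; return 2

3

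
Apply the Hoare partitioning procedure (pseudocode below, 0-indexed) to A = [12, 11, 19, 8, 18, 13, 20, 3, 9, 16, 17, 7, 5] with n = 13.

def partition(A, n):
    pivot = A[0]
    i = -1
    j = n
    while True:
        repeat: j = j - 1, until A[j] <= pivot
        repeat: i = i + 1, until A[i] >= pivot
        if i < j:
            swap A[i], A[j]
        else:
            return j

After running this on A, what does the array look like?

[5, 11, 7, 8, 9, 3, 20, 13, 18, 16, 17, 19, 12]

pivot=12
j stops at 12 (5), i stops at 0 (12); swap ⇒ [5, 11, 19, 8, 18, 13, 20, 3, 9, 16, 17, 7, 12]
j stops at 11 (7), i stops at 2 (19); swap ⇒ [5, 11, 7, 8, 18, 13, 20, 3, 9, 16, 17, 19, 12]
j stops at 8 (9), i stops at 4 (18); swap ⇒ [5, 11, 7, 8, 9, 13, 20, 3, 18, 16, 17, 19, 12]
j stops at 7 (3), i stops at 5 (13); swap ⇒ [5, 11, 7, 8, 9, 3, 20, 13, 18, 16, 17, 19, 12]
j stops at 5, i stops at 6; i≥j ⇒ return 5. A=[5, 11, 7, 8, 9, 3, 20, 13, 18, 16, 17, 19, 12]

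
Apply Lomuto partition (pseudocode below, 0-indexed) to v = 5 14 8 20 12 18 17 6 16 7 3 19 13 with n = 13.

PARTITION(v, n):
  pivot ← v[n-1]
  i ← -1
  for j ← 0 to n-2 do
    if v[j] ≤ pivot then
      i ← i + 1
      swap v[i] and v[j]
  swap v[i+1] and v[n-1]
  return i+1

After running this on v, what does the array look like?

5 8 12 6 7 3 13 20 16 14 18 19 17

pivot = v[12] = 13; i = -1
j=0: v[0]=5 ≤ 13 → i=0, swap v[0],v[0] (no change) → 5 14 8 20 12 18 17 6 16 7 3 19 13
j=1: v[1]=14 > 13 → no swap
j=2: v[2]=8 ≤ 13 → i=1, swap v[1],v[2] → 5 8 14 20 12 18 17 6 16 7 3 19 13
j=3: v[3]=20 > 13 → no swap
j=4: v[4]=12 ≤ 13 → i=2, swap v[2],v[4] → 5 8 12 20 14 18 17 6 16 7 3 19 13
j=5: v[5]=18 > 13 → no swap
j=6: v[6]=17 > 13 → no swap
j=7: v[7]=6 ≤ 13 → i=3, swap v[3],v[7] → 5 8 12 6 14 18 17 20 16 7 3 19 13
j=8: v[8]=16 > 13 → no swap
j=9: v[9]=7 ≤ 13 → i=4, swap v[4],v[9] → 5 8 12 6 7 18 17 20 16 14 3 19 13
j=10: v[10]=3 ≤ 13 → i=5, swap v[5],v[10] → 5 8 12 6 7 3 17 20 16 14 18 19 13
j=11: v[11]=19 > 13 → no swap
final swap v[6],v[12] → 5 8 12 6 7 3 13 20 16 14 18 19 17; return 6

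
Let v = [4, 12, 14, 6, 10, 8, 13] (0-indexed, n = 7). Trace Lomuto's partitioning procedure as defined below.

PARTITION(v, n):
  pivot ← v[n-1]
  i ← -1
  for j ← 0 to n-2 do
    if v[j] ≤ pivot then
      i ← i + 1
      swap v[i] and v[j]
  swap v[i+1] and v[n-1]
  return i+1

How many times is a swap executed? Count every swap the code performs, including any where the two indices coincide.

pivot = v[6] = 13; i = -1
j=0: v[0]=4 ≤ 13 → i=0, swap v[0],v[0] (no change) → [4, 12, 14, 6, 10, 8, 13]
j=1: v[1]=12 ≤ 13 → i=1, swap v[1],v[1] (no change) → [4, 12, 14, 6, 10, 8, 13]
j=2: v[2]=14 > 13 → no swap
j=3: v[3]=6 ≤ 13 → i=2, swap v[2],v[3] → [4, 12, 6, 14, 10, 8, 13]
j=4: v[4]=10 ≤ 13 → i=3, swap v[3],v[4] → [4, 12, 6, 10, 14, 8, 13]
j=5: v[5]=8 ≤ 13 → i=4, swap v[4],v[5] → [4, 12, 6, 10, 8, 14, 13]
final swap v[5],v[6] → [4, 12, 6, 10, 8, 13, 14]; return 5

6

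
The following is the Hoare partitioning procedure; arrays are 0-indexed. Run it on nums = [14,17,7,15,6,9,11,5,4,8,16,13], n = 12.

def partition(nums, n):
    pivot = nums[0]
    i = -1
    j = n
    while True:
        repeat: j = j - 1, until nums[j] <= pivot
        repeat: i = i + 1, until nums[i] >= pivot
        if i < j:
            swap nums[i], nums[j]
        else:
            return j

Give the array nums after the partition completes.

[13,8,7,4,6,9,11,5,15,17,16,14]

pivot = nums[0] = 14; i = -1, j = 12
j→11 (nums[11]=13≤14), i→0 (nums[0]=14≥14); i<j, swap → [13,17,7,15,6,9,11,5,4,8,16,14]
j→9 (nums[9]=8≤14), i→1 (nums[1]=17≥14); i<j, swap → [13,8,7,15,6,9,11,5,4,17,16,14]
j→8 (nums[8]=4≤14), i→3 (nums[3]=15≥14); i<j, swap → [13,8,7,4,6,9,11,5,15,17,16,14]
j→7, i→8; i≥j, return j=7. nums = [13,8,7,4,6,9,11,5,15,17,16,14]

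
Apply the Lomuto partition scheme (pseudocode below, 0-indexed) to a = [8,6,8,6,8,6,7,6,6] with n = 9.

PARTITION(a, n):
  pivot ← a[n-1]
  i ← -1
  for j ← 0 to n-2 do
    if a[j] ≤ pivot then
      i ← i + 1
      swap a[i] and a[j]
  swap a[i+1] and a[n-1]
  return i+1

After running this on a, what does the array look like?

pivot=6, i=-1
j=0: 8>6, skip
j=1: 6≤6, i=0, swap(0,1) ⇒ [6,8,8,6,8,6,7,6,6]
j=2: 8>6, skip
j=3: 6≤6, i=1, swap(1,3) ⇒ [6,6,8,8,8,6,7,6,6]
j=4: 8>6, skip
j=5: 6≤6, i=2, swap(2,5) ⇒ [6,6,6,8,8,8,7,6,6]
j=6: 7>6, skip
j=7: 6≤6, i=3, swap(3,7) ⇒ [6,6,6,6,8,8,7,8,6]
swap(4,8) ⇒ [6,6,6,6,6,8,7,8,8]; return 4

[6,6,6,6,6,8,7,8,8]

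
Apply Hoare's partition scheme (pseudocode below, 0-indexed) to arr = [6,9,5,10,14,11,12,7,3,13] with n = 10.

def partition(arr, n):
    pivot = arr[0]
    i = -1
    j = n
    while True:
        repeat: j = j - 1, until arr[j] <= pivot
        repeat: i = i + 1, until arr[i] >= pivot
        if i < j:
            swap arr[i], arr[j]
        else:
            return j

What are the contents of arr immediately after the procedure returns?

pivot = arr[0] = 6; i = -1, j = 10
j→8 (arr[8]=3≤6), i→0 (arr[0]=6≥6); i<j, swap → [3,9,5,10,14,11,12,7,6,13]
j→2 (arr[2]=5≤6), i→1 (arr[1]=9≥6); i<j, swap → [3,5,9,10,14,11,12,7,6,13]
j→1, i→2; i≥j, return j=1. arr = [3,5,9,10,14,11,12,7,6,13]

[3,5,9,10,14,11,12,7,6,13]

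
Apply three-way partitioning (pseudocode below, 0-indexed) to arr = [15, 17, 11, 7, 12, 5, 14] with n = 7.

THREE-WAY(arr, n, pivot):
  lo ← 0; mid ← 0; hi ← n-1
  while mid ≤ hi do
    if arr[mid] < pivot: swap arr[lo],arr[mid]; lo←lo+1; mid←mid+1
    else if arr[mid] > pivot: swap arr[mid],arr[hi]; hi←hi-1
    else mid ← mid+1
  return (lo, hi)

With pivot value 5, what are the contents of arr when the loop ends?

[5, 11, 7, 12, 17, 14, 15]

lo=0 mid=0 hi=6
15>5: swap(0,6), hi=5 ⇒ [14, 17, 11, 7, 12, 5, 15]
14>5: swap(0,5), hi=4 ⇒ [5, 17, 11, 7, 12, 14, 15]
5=5: mid=1
17>5: swap(1,4), hi=3 ⇒ [5, 12, 11, 7, 17, 14, 15]
12>5: swap(1,3), hi=2 ⇒ [5, 7, 11, 12, 17, 14, 15]
7>5: swap(1,2), hi=1 ⇒ [5, 11, 7, 12, 17, 14, 15]
11>5: swap(1,1), hi=0 ⇒ [5, 11, 7, 12, 17, 14, 15]
done. lo=0 hi=0; arr=[5, 11, 7, 12, 17, 14, 15]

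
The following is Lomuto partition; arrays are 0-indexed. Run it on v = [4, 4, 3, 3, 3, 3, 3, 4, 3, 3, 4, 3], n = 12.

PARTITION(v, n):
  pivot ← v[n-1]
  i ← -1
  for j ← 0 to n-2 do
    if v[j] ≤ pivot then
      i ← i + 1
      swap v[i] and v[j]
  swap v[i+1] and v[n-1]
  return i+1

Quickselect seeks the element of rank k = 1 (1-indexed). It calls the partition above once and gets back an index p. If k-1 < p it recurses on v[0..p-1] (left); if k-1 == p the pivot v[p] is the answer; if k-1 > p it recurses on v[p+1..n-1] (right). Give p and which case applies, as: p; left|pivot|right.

7; left

pivot = v[11] = 3; i = -1
j=0: v[0]=4 > 3 → no swap
j=1: v[1]=4 > 3 → no swap
j=2: v[2]=3 ≤ 3 → i=0, swap v[0],v[2] → [3, 4, 4, 3, 3, 3, 3, 4, 3, 3, 4, 3]
j=3: v[3]=3 ≤ 3 → i=1, swap v[1],v[3] → [3, 3, 4, 4, 3, 3, 3, 4, 3, 3, 4, 3]
j=4: v[4]=3 ≤ 3 → i=2, swap v[2],v[4] → [3, 3, 3, 4, 4, 3, 3, 4, 3, 3, 4, 3]
j=5: v[5]=3 ≤ 3 → i=3, swap v[3],v[5] → [3, 3, 3, 3, 4, 4, 3, 4, 3, 3, 4, 3]
j=6: v[6]=3 ≤ 3 → i=4, swap v[4],v[6] → [3, 3, 3, 3, 3, 4, 4, 4, 3, 3, 4, 3]
j=7: v[7]=4 > 3 → no swap
j=8: v[8]=3 ≤ 3 → i=5, swap v[5],v[8] → [3, 3, 3, 3, 3, 3, 4, 4, 4, 3, 4, 3]
j=9: v[9]=3 ≤ 3 → i=6, swap v[6],v[9] → [3, 3, 3, 3, 3, 3, 3, 4, 4, 4, 4, 3]
j=10: v[10]=4 > 3 → no swap
final swap v[7],v[11] → [3, 3, 3, 3, 3, 3, 3, 3, 4, 4, 4, 4]; return 7
p = 7; k-1 = 0 < 7 ⇒ left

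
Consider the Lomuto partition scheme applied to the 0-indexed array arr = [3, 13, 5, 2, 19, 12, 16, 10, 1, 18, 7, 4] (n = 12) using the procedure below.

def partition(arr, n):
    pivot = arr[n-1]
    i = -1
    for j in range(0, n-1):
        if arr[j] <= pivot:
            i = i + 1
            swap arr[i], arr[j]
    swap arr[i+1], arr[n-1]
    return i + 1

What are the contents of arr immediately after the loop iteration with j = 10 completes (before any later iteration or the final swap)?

[3, 2, 1, 13, 19, 12, 16, 10, 5, 18, 7, 4]

pivot=4, i=-1
j=0: 3≤4, i=0, swap(0,0) ⇒ [3, 13, 5, 2, 19, 12, 16, 10, 1, 18, 7, 4]
j=1: 13>4, skip
j=2: 5>4, skip
j=3: 2≤4, i=1, swap(1,3) ⇒ [3, 2, 5, 13, 19, 12, 16, 10, 1, 18, 7, 4]
j=4: 19>4, skip
j=5: 12>4, skip
j=6: 16>4, skip
j=7: 10>4, skip
j=8: 1≤4, i=2, swap(2,8) ⇒ [3, 2, 1, 13, 19, 12, 16, 10, 5, 18, 7, 4]
j=9: 18>4, skip
j=10: 7>4, skip
(after j=10) arr = [3, 2, 1, 13, 19, 12, 16, 10, 5, 18, 7, 4]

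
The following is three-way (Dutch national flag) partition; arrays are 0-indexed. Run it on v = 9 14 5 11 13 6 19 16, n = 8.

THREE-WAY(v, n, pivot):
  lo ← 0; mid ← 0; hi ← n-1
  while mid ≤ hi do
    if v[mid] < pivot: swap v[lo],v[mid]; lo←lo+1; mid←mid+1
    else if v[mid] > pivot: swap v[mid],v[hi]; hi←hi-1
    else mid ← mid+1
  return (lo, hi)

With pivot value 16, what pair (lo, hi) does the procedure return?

pivot = 16; lo=0, mid=0, hi=7
v[mid]=9<16: swap v[0],v[0]; lo=1,mid=1 → 9 14 5 11 13 6 19 16
v[mid]=14<16: swap v[1],v[1]; lo=2,mid=2 → 9 14 5 11 13 6 19 16
v[mid]=5<16: swap v[2],v[2]; lo=3,mid=3 → 9 14 5 11 13 6 19 16
v[mid]=11<16: swap v[3],v[3]; lo=4,mid=4 → 9 14 5 11 13 6 19 16
v[mid]=13<16: swap v[4],v[4]; lo=5,mid=5 → 9 14 5 11 13 6 19 16
v[mid]=6<16: swap v[5],v[5]; lo=6,mid=6 → 9 14 5 11 13 6 19 16
v[mid]=19>16: swap v[6],v[7]; hi=6 → 9 14 5 11 13 6 16 19
v[mid]=16=16: mid=7
end: lo=6, hi=6; v = 9 14 5 11 13 6 16 19

(6, 6)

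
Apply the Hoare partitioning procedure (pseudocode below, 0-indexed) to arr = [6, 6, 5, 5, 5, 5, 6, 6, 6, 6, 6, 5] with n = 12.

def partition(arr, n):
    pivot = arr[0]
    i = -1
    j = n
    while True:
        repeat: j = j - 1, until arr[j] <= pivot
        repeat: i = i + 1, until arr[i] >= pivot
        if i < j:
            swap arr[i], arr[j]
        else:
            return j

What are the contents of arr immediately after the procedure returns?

pivot=6
j stops at 11 (5), i stops at 0 (6); swap ⇒ [5, 6, 5, 5, 5, 5, 6, 6, 6, 6, 6, 6]
j stops at 10 (6), i stops at 1 (6); swap ⇒ [5, 6, 5, 5, 5, 5, 6, 6, 6, 6, 6, 6]
j stops at 9 (6), i stops at 6 (6); swap ⇒ [5, 6, 5, 5, 5, 5, 6, 6, 6, 6, 6, 6]
j stops at 8 (6), i stops at 7 (6); swap ⇒ [5, 6, 5, 5, 5, 5, 6, 6, 6, 6, 6, 6]
j stops at 7, i stops at 8; i≥j ⇒ return 7. arr=[5, 6, 5, 5, 5, 5, 6, 6, 6, 6, 6, 6]

[5, 6, 5, 5, 5, 5, 6, 6, 6, 6, 6, 6]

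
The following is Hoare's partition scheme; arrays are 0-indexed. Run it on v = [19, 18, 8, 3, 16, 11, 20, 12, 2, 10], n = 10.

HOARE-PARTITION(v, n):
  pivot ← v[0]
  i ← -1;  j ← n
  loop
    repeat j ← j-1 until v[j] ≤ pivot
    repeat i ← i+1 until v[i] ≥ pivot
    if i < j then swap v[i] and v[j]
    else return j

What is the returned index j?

7

pivot = v[0] = 19; i = -1, j = 10
j→9 (v[9]=10≤19), i→0 (v[0]=19≥19); i<j, swap → [10, 18, 8, 3, 16, 11, 20, 12, 2, 19]
j→8 (v[8]=2≤19), i→6 (v[6]=20≥19); i<j, swap → [10, 18, 8, 3, 16, 11, 2, 12, 20, 19]
j→7, i→8; i≥j, return j=7. v = [10, 18, 8, 3, 16, 11, 2, 12, 20, 19]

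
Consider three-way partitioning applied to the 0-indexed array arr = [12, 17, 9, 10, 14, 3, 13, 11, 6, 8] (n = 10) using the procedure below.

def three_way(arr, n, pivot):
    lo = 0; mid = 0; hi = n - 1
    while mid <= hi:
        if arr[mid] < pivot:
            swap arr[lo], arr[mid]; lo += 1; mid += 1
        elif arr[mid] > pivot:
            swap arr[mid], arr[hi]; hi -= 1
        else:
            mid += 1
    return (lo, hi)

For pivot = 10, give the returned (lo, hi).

lo=0 mid=0 hi=9
12>10: swap(0,9), hi=8 ⇒ [8, 17, 9, 10, 14, 3, 13, 11, 6, 12]
8<10: swap(0,0), lo=1 mid=1 ⇒ [8, 17, 9, 10, 14, 3, 13, 11, 6, 12]
17>10: swap(1,8), hi=7 ⇒ [8, 6, 9, 10, 14, 3, 13, 11, 17, 12]
6<10: swap(1,1), lo=2 mid=2 ⇒ [8, 6, 9, 10, 14, 3, 13, 11, 17, 12]
9<10: swap(2,2), lo=3 mid=3 ⇒ [8, 6, 9, 10, 14, 3, 13, 11, 17, 12]
10=10: mid=4
14>10: swap(4,7), hi=6 ⇒ [8, 6, 9, 10, 11, 3, 13, 14, 17, 12]
11>10: swap(4,6), hi=5 ⇒ [8, 6, 9, 10, 13, 3, 11, 14, 17, 12]
13>10: swap(4,5), hi=4 ⇒ [8, 6, 9, 10, 3, 13, 11, 14, 17, 12]
3<10: swap(3,4), lo=4 mid=5 ⇒ [8, 6, 9, 3, 10, 13, 11, 14, 17, 12]
done. lo=4 hi=4; arr=[8, 6, 9, 3, 10, 13, 11, 14, 17, 12]

(4, 4)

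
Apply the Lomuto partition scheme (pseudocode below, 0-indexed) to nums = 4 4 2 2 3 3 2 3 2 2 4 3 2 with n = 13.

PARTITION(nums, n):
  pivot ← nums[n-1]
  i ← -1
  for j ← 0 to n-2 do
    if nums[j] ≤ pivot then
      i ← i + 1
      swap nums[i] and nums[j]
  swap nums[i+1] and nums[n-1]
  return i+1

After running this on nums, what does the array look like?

pivot = nums[12] = 2; i = -1
j=0: nums[0]=4 > 2 → no swap
j=1: nums[1]=4 > 2 → no swap
j=2: nums[2]=2 ≤ 2 → i=0, swap nums[0],nums[2] → 2 4 4 2 3 3 2 3 2 2 4 3 2
j=3: nums[3]=2 ≤ 2 → i=1, swap nums[1],nums[3] → 2 2 4 4 3 3 2 3 2 2 4 3 2
j=4: nums[4]=3 > 2 → no swap
j=5: nums[5]=3 > 2 → no swap
j=6: nums[6]=2 ≤ 2 → i=2, swap nums[2],nums[6] → 2 2 2 4 3 3 4 3 2 2 4 3 2
j=7: nums[7]=3 > 2 → no swap
j=8: nums[8]=2 ≤ 2 → i=3, swap nums[3],nums[8] → 2 2 2 2 3 3 4 3 4 2 4 3 2
j=9: nums[9]=2 ≤ 2 → i=4, swap nums[4],nums[9] → 2 2 2 2 2 3 4 3 4 3 4 3 2
j=10: nums[10]=4 > 2 → no swap
j=11: nums[11]=3 > 2 → no swap
final swap nums[5],nums[12] → 2 2 2 2 2 2 4 3 4 3 4 3 3; return 5

2 2 2 2 2 2 4 3 4 3 4 3 3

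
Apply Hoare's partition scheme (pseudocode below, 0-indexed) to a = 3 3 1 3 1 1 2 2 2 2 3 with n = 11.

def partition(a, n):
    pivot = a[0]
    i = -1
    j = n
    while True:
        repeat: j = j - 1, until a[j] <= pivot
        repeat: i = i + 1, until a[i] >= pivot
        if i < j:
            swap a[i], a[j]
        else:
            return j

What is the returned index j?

pivot = a[0] = 3; i = -1, j = 11
j→10 (a[10]=3≤3), i→0 (a[0]=3≥3); i<j, swap → 3 3 1 3 1 1 2 2 2 2 3
j→9 (a[9]=2≤3), i→1 (a[1]=3≥3); i<j, swap → 3 2 1 3 1 1 2 2 2 3 3
j→8 (a[8]=2≤3), i→3 (a[3]=3≥3); i<j, swap → 3 2 1 2 1 1 2 2 3 3 3
j→7, i→8; i≥j, return j=7. a = 3 2 1 2 1 1 2 2 3 3 3

7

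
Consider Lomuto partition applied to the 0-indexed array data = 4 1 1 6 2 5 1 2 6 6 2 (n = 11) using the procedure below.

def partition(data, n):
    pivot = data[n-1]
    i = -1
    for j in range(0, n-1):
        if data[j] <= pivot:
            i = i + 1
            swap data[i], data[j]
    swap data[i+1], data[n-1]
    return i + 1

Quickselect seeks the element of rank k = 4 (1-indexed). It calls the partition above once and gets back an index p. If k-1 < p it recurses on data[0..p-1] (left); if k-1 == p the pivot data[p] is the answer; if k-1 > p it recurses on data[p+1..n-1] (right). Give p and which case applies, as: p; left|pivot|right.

5; left

pivot = data[10] = 2; i = -1
j=0: data[0]=4 > 2 → no swap
j=1: data[1]=1 ≤ 2 → i=0, swap data[0],data[1] → 1 4 1 6 2 5 1 2 6 6 2
j=2: data[2]=1 ≤ 2 → i=1, swap data[1],data[2] → 1 1 4 6 2 5 1 2 6 6 2
j=3: data[3]=6 > 2 → no swap
j=4: data[4]=2 ≤ 2 → i=2, swap data[2],data[4] → 1 1 2 6 4 5 1 2 6 6 2
j=5: data[5]=5 > 2 → no swap
j=6: data[6]=1 ≤ 2 → i=3, swap data[3],data[6] → 1 1 2 1 4 5 6 2 6 6 2
j=7: data[7]=2 ≤ 2 → i=4, swap data[4],data[7] → 1 1 2 1 2 5 6 4 6 6 2
j=8: data[8]=6 > 2 → no swap
j=9: data[9]=6 > 2 → no swap
final swap data[5],data[10] → 1 1 2 1 2 2 6 4 6 6 5; return 5
p = 5; k-1 = 3 < 5 ⇒ left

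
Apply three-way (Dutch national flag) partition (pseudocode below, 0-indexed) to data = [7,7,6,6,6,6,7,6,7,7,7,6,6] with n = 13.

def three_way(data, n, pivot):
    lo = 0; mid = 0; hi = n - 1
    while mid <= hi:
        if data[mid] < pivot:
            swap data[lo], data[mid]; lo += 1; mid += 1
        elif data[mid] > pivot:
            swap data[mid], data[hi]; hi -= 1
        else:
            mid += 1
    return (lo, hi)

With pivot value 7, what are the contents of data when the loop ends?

lo=0 mid=0 hi=12
7=7: mid=1
7=7: mid=2
6<7: swap(0,2), lo=1 mid=3 ⇒ [6,7,7,6,6,6,7,6,7,7,7,6,6]
6<7: swap(1,3), lo=2 mid=4 ⇒ [6,6,7,7,6,6,7,6,7,7,7,6,6]
6<7: swap(2,4), lo=3 mid=5 ⇒ [6,6,6,7,7,6,7,6,7,7,7,6,6]
6<7: swap(3,5), lo=4 mid=6 ⇒ [6,6,6,6,7,7,7,6,7,7,7,6,6]
7=7: mid=7
6<7: swap(4,7), lo=5 mid=8 ⇒ [6,6,6,6,6,7,7,7,7,7,7,6,6]
7=7: mid=9
7=7: mid=10
7=7: mid=11
6<7: swap(5,11), lo=6 mid=12 ⇒ [6,6,6,6,6,6,7,7,7,7,7,7,6]
6<7: swap(6,12), lo=7 mid=13 ⇒ [6,6,6,6,6,6,6,7,7,7,7,7,7]
done. lo=7 hi=12; data=[6,6,6,6,6,6,6,7,7,7,7,7,7]

[6,6,6,6,6,6,6,7,7,7,7,7,7]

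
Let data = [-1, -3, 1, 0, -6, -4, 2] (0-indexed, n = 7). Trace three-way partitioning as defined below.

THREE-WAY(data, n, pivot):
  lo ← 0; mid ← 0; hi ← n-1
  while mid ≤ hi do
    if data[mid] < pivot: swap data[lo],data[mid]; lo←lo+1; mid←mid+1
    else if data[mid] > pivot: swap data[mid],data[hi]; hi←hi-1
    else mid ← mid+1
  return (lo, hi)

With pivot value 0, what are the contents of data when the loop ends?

[-1, -3, -4, -6, 0, 2, 1]

lo=0 mid=0 hi=6
-1<0: swap(0,0), lo=1 mid=1 ⇒ [-1, -3, 1, 0, -6, -4, 2]
-3<0: swap(1,1), lo=2 mid=2 ⇒ [-1, -3, 1, 0, -6, -4, 2]
1>0: swap(2,6), hi=5 ⇒ [-1, -3, 2, 0, -6, -4, 1]
2>0: swap(2,5), hi=4 ⇒ [-1, -3, -4, 0, -6, 2, 1]
-4<0: swap(2,2), lo=3 mid=3 ⇒ [-1, -3, -4, 0, -6, 2, 1]
0=0: mid=4
-6<0: swap(3,4), lo=4 mid=5 ⇒ [-1, -3, -4, -6, 0, 2, 1]
done. lo=4 hi=4; data=[-1, -3, -4, -6, 0, 2, 1]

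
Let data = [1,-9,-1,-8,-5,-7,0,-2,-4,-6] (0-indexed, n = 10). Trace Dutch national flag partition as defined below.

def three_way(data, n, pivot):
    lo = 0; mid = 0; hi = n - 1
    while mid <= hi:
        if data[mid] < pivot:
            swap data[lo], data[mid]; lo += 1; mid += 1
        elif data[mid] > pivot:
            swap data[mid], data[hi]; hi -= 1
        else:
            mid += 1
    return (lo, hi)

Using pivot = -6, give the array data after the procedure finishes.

lo=0 mid=0 hi=9
1>-6: swap(0,9), hi=8 ⇒ [-6,-9,-1,-8,-5,-7,0,-2,-4,1]
-6=-6: mid=1
-9<-6: swap(0,1), lo=1 mid=2 ⇒ [-9,-6,-1,-8,-5,-7,0,-2,-4,1]
-1>-6: swap(2,8), hi=7 ⇒ [-9,-6,-4,-8,-5,-7,0,-2,-1,1]
-4>-6: swap(2,7), hi=6 ⇒ [-9,-6,-2,-8,-5,-7,0,-4,-1,1]
-2>-6: swap(2,6), hi=5 ⇒ [-9,-6,0,-8,-5,-7,-2,-4,-1,1]
0>-6: swap(2,5), hi=4 ⇒ [-9,-6,-7,-8,-5,0,-2,-4,-1,1]
-7<-6: swap(1,2), lo=2 mid=3 ⇒ [-9,-7,-6,-8,-5,0,-2,-4,-1,1]
-8<-6: swap(2,3), lo=3 mid=4 ⇒ [-9,-7,-8,-6,-5,0,-2,-4,-1,1]
-5>-6: swap(4,4), hi=3 ⇒ [-9,-7,-8,-6,-5,0,-2,-4,-1,1]
done. lo=3 hi=3; data=[-9,-7,-8,-6,-5,0,-2,-4,-1,1]

[-9,-7,-8,-6,-5,0,-2,-4,-1,1]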